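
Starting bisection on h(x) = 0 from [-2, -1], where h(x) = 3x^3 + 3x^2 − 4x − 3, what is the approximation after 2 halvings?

-1.25

m = -1.5, h(m) = -0.375 (−); new bracket [-1.5, -1]
m = -1.25, h(m) = 0.828125 (+); new bracket [-1.5, -1.25]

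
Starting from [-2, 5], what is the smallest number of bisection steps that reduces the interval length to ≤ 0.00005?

Width after n steps is 7/2^n. Need 2^n ≥ 7/0.00005 = 140000.
2^17 = 131072 < 140000 ≤ 2^18 = 262144, so n = 18.

18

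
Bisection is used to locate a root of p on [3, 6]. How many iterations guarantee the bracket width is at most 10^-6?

Width after n steps is 3/2^n. Need 2^n ≥ 3/10^-6 = 3000000.
2^21 = 2097152 < 3000000 ≤ 2^22 = 4194304, so n = 22.

22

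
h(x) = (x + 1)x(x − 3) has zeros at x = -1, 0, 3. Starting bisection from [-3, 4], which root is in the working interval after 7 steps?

3

h(0.5) = -1.875 < 0, so the root lies in [0.5, 4]
h(2.25) = -5.484375 < 0, so the root lies in [2.25, 4]
h(3.125) = 1.611328 > 0, so the root lies in [2.25, 3.125]
h(2.6875) = -3.0969 < 0, so the root lies in [2.6875, 3.125]
h(2.90625) = -1.0643 < 0, so the root lies in [2.90625, 3.125]
h(3.015625) = 0.1892 > 0, so the root lies in [2.90625, 3.015625]
h(2.9609375) = -0.4581 < 0, so the root lies in [2.9609375, 3.015625]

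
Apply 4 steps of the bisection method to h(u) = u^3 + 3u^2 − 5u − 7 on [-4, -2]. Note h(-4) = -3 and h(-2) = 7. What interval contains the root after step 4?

m = -3, h(m) = 8 (+); new bracket [-4, -3]
m = -3.5, h(m) = 4.375 (+); new bracket [-4, -3.5]
m = -3.75, h(m) = 1.203125 (+); new bracket [-4, -3.75]
m = -3.875, h(m) = -0.7637 (−); new bracket [-3.875, -3.75]

[-3.875, -3.75]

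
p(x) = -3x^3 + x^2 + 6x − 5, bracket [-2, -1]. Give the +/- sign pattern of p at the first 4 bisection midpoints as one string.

x = -1.5 gives p = -1.625, negative; keep [-2, -1.5]
x = -1.75 gives p = 3.640625, positive; keep [-1.75, -1.5]
x = -1.625 gives p = 0.763672, positive; keep [-1.625, -1.5]
x = -1.5625 gives p = -0.4895, negative; keep [-1.625, -1.5625]

-++-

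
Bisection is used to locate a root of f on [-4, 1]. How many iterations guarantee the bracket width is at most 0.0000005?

24

Width after n steps is 5/2^n. Need 2^n ≥ 5/0.0000005 = 10000000.
2^23 = 8388608 < 10000000 ≤ 2^24 = 16777216, so n = 24.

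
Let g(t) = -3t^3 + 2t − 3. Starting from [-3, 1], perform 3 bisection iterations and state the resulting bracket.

[-1.5, -1]

g(-1) = -2 < 0, so the root lies in [-3, -1]
g(-2) = 17 > 0, so the root lies in [-2, -1]
g(-1.5) = 4.125 > 0, so the root lies in [-1.5, -1]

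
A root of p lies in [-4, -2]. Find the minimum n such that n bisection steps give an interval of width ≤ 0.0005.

12

Width after n steps is 2/2^n. Need 2^n ≥ 2/0.0005 = 4000.
2^11 = 2048 < 4000 ≤ 2^12 = 4096, so n = 12.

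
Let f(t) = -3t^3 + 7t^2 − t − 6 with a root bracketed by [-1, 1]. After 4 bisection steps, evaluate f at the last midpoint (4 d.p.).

2.2441

midpoint 0: f = -6 < 0 → [-1, 0]
midpoint -0.5: f = -3.375 < 0 → [-1, -0.5]
midpoint -0.75: f = -0.046875 < 0 → [-1, -0.75]
midpoint -0.875: f = 2.2441 > 0 → [-0.875, -0.75]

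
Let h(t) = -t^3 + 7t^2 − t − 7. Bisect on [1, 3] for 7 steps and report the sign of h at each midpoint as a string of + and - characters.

h(2) = 11 > 0, so the root lies in [1, 2]
h(1.5) = 3.875 > 0, so the root lies in [1, 1.5]
h(1.25) = 0.734375 > 0, so the root lies in [1, 1.25]
h(1.125) = -0.6895 < 0, so the root lies in [1.125, 1.25]
h(1.1875) = 0.009 > 0, so the root lies in [1.125, 1.1875]
h(1.15625) = -0.3437 < 0, so the root lies in [1.15625, 1.1875]
h(1.171875) = -0.1682 < 0, so the root lies in [1.171875, 1.1875]

+++-+--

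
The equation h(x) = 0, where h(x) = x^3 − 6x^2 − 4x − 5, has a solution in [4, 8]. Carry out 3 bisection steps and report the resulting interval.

[6.5, 7]

h(6) = -29 < 0, so the root lies in [6, 8]
h(7) = 16 > 0, so the root lies in [6, 7]
h(6.5) = -9.875 < 0, so the root lies in [6.5, 7]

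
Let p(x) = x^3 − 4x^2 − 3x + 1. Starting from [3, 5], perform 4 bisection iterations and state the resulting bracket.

[4.5, 4.625]

midpoint 4: p = -11 < 0 → [4, 5]
midpoint 4.5: p = -2.375 < 0 → [4.5, 5]
midpoint 4.75: p = 3.671875 > 0 → [4.5, 4.75]
midpoint 4.625: p = 0.4941 > 0 → [4.5, 4.625]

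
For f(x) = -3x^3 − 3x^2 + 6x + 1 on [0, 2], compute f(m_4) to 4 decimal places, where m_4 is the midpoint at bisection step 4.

-0.3184

m = 1, f(m) = 1 (+); new bracket [1, 2]
m = 1.5, f(m) = -6.875 (−); new bracket [1, 1.5]
m = 1.25, f(m) = -2.046875 (−); new bracket [1, 1.25]
m = 1.125, f(m) = -0.3184 (−); new bracket [1, 1.125]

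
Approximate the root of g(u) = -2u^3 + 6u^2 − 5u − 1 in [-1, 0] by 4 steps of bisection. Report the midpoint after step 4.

midpoint -0.5: g = 3.25 > 0 → [-0.5, 0]
midpoint -0.25: g = 0.65625 > 0 → [-0.25, 0]
midpoint -0.125: g = -0.277344 < 0 → [-0.25, -0.125]
midpoint -0.1875: g = 0.1616 > 0 → [-0.1875, -0.125]

-0.1875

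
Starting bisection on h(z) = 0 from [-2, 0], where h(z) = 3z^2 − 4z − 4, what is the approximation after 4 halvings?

h(-1) = 3 > 0, so the root lies in [-1, 0]
h(-0.5) = -1.25 < 0, so the root lies in [-1, -0.5]
h(-0.75) = 0.6875 > 0, so the root lies in [-0.75, -0.5]
h(-0.625) = -0.3281 < 0, so the root lies in [-0.75, -0.625]

-0.625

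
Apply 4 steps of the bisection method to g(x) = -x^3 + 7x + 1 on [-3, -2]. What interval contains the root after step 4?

[-2.625, -2.5625]

g(-2.5) = -0.875 < 0, so the root lies in [-3, -2.5]
g(-2.75) = 2.546875 > 0, so the root lies in [-2.75, -2.5]
g(-2.625) = 0.712891 > 0, so the root lies in [-2.625, -2.5]
g(-2.5625) = -0.1111 < 0, so the root lies in [-2.625, -2.5625]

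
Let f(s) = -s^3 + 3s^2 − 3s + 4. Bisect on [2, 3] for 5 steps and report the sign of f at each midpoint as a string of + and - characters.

-+++-

s = 2.5 gives f = -0.375, negative; keep [2, 2.5]
s = 2.25 gives f = 1.046875, positive; keep [2.25, 2.5]
s = 2.375 gives f = 0.400391, positive; keep [2.375, 2.5]
s = 2.4375 gives f = 0.0295, positive; keep [2.4375, 2.5]
s = 2.46875 gives f = -0.1684, negative; keep [2.4375, 2.46875]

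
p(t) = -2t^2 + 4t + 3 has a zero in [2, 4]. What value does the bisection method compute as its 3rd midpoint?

t = 3 gives p = -3, negative; keep [2, 3]
t = 2.5 gives p = 0.5, positive; keep [2.5, 3]
t = 2.75 gives p = -1.125, negative; keep [2.5, 2.75]

2.75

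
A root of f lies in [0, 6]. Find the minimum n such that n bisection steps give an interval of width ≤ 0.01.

Width after n steps is 6/2^n. Need 2^n ≥ 6/0.01 = 600.
2^9 = 512 < 600 ≤ 2^10 = 1024, so n = 10.

10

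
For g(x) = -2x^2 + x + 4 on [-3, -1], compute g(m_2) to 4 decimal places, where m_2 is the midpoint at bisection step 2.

x = -2 gives g = -6, negative; keep [-2, -1]
x = -1.5 gives g = -2, negative; keep [-1.5, -1]

-2.0000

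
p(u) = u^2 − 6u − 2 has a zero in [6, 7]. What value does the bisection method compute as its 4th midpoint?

p(6.5) = 1.25 > 0, so the root lies in [6, 6.5]
p(6.25) = -0.4375 < 0, so the root lies in [6.25, 6.5]
p(6.375) = 0.390625 > 0, so the root lies in [6.25, 6.375]
p(6.3125) = -0.0273 < 0, so the root lies in [6.3125, 6.375]

6.3125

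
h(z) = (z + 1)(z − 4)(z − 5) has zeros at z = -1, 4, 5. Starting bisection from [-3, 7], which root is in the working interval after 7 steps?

midpoint 2: h = 18 > 0 → [-3, 2]
midpoint -0.5: h = 12.375 > 0 → [-3, -0.5]
midpoint -1.75: h = -29.109375 < 0 → [-1.75, -0.5]
midpoint -1.125: h = -3.9238 < 0 → [-1.125, -0.5]
midpoint -0.8125: h = 5.2449 > 0 → [-1.125, -0.8125]
midpoint -0.96875: h = 0.9268 > 0 → [-1.125, -0.96875]
midpoint -1.046875: h = -1.4305 < 0 → [-1.046875, -0.96875]

-1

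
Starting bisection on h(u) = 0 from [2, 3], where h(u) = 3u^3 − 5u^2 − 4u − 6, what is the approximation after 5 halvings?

h(2.5) = -0.375 < 0, so the root lies in [2.5, 3]
h(2.75) = 7.578125 > 0, so the root lies in [2.5, 2.75]
h(2.625) = 3.310547 > 0, so the root lies in [2.5, 2.625]
h(2.5625) = 1.3972 > 0, so the root lies in [2.5, 2.5625]
h(2.53125) = 0.4937 > 0, so the root lies in [2.5, 2.53125]

2.53125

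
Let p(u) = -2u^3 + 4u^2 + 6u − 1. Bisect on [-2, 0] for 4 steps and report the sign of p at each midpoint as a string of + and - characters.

-+++

midpoint -1: p = -1 < 0 → [-2, -1]
midpoint -1.5: p = 5.75 > 0 → [-1.5, -1]
midpoint -1.25: p = 1.65625 > 0 → [-1.25, -1]
midpoint -1.125: p = 0.1602 > 0 → [-1.125, -1]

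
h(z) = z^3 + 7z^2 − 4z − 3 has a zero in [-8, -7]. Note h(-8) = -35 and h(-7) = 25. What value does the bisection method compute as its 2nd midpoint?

m = -7.5, h(m) = -1.125 (−); new bracket [-7.5, -7]
m = -7.25, h(m) = 12.859375 (+); new bracket [-7.5, -7.25]

-7.25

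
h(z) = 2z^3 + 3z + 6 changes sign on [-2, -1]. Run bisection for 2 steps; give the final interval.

h(-1.5) = -5.25 < 0, so the root lies in [-1.5, -1]
h(-1.25) = -1.65625 < 0, so the root lies in [-1.25, -1]

[-1.25, -1]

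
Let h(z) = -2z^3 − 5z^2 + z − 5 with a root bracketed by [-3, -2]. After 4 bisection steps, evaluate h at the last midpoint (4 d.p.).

m = -2.5, h(m) = -7.5 (−); new bracket [-3, -2.5]
m = -2.75, h(m) = -3.96875 (−); new bracket [-3, -2.75]
m = -2.875, h(m) = -1.675781 (−); new bracket [-3, -2.875]
m = -2.9375, h(m) = -0.3872 (−); new bracket [-3, -2.9375]

-0.3872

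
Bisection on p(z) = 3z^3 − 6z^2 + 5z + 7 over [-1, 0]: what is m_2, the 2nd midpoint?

m = -0.5, p(m) = 2.625 (+); new bracket [-1, -0.5]
m = -0.75, p(m) = -1.390625 (−); new bracket [-0.75, -0.5]

-0.75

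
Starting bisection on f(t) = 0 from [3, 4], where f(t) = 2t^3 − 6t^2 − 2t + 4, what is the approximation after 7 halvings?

3.1171875

midpoint 3.5: f = 9.25 > 0 → [3, 3.5]
midpoint 3.25: f = 2.78125 > 0 → [3, 3.25]
midpoint 3.125: f = 0.191406 > 0 → [3, 3.125]
midpoint 3.0625: f = -0.9526 < 0 → [3.0625, 3.125]
midpoint 3.09375: f = -0.3929 < 0 → [3.09375, 3.125]
midpoint 3.109375: f = -0.1038 < 0 → [3.109375, 3.125]
midpoint 3.1171875: f = 0.043 > 0 → [3.109375, 3.1171875]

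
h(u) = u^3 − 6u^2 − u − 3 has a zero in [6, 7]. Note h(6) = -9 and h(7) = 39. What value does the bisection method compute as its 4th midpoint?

6.1875

h(6.5) = 11.625 > 0, so the root lies in [6, 6.5]
h(6.25) = 0.515625 > 0, so the root lies in [6, 6.25]
h(6.125) = -4.435547 < 0, so the root lies in [6.125, 6.25]
h(6.1875) = -2.009 < 0, so the root lies in [6.1875, 6.25]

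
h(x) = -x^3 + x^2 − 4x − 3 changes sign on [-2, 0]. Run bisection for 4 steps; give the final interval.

h(-1) = 3 > 0, so the root lies in [-1, 0]
h(-0.5) = -0.625 < 0, so the root lies in [-1, -0.5]
h(-0.75) = 0.984375 > 0, so the root lies in [-0.75, -0.5]
h(-0.625) = 0.1348 > 0, so the root lies in [-0.625, -0.5]

[-0.625, -0.5]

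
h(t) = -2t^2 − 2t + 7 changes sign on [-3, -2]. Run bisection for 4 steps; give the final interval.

[-2.4375, -2.375]

m = -2.5, h(m) = -0.5 (−); new bracket [-2.5, -2]
m = -2.25, h(m) = 1.375 (+); new bracket [-2.5, -2.25]
m = -2.375, h(m) = 0.46875 (+); new bracket [-2.5, -2.375]
m = -2.4375, h(m) = -0.0078 (−); new bracket [-2.4375, -2.375]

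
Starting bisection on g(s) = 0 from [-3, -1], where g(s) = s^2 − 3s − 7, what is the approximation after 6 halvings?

m = -2, g(m) = 3 (+); new bracket [-2, -1]
m = -1.5, g(m) = -0.25 (−); new bracket [-2, -1.5]
m = -1.75, g(m) = 1.3125 (+); new bracket [-1.75, -1.5]
m = -1.625, g(m) = 0.5156 (+); new bracket [-1.625, -1.5]
m = -1.5625, g(m) = 0.1289 (+); new bracket [-1.5625, -1.5]
m = -1.53125, g(m) = -0.0615 (−); new bracket [-1.5625, -1.53125]

-1.53125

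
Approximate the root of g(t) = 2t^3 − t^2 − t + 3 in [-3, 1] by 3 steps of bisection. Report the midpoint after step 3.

-1.5

m = -1, g(m) = 1 (+); new bracket [-3, -1]
m = -2, g(m) = -15 (−); new bracket [-2, -1]
m = -1.5, g(m) = -4.5 (−); new bracket [-1.5, -1]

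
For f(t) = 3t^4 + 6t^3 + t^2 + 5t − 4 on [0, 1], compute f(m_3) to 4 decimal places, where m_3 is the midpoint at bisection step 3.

1.4382

t = 0.5 gives f = -0.3125, negative; keep [0.5, 1]
t = 0.75 gives f = 3.792969, positive; keep [0.5, 0.75]
t = 0.625 gives f = 1.438232, positive; keep [0.5, 0.625]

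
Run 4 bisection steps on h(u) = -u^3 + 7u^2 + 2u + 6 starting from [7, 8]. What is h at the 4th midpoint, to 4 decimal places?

-3.3259

m = 7.5, h(m) = -7.125 (−); new bracket [7, 7.5]
m = 7.25, h(m) = 7.359375 (+); new bracket [7.25, 7.5]
m = 7.375, h(m) = 0.353516 (+); new bracket [7.375, 7.5]
m = 7.4375, h(m) = -3.3259 (−); new bracket [7.375, 7.4375]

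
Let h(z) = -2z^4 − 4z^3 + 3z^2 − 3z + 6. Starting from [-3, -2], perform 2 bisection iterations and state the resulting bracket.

[-3, -2.75]

midpoint -2.5: h = 16.625 > 0 → [-3, -2.5]
midpoint -2.75: h = 5.742188 > 0 → [-3, -2.75]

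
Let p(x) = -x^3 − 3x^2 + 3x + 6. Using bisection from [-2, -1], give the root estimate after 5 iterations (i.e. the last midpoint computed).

p(-1.5) = -1.875 < 0, so the root lies in [-1.5, -1]
p(-1.25) = -0.484375 < 0, so the root lies in [-1.25, -1]
p(-1.125) = 0.251953 > 0, so the root lies in [-1.25, -1.125]
p(-1.1875) = -0.1184 < 0, so the root lies in [-1.1875, -1.125]
p(-1.15625) = 0.0663 > 0, so the root lies in [-1.1875, -1.15625]

-1.15625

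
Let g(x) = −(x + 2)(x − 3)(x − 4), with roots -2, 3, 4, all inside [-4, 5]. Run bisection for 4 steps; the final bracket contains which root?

x = 0.5 gives g = -21.875, negative; keep [-4, 0.5]
x = -1.75 gives g = -6.828125, negative; keep [-4, -1.75]
x = -2.875 gives g = 35.341797, positive; keep [-2.875, -1.75]
x = -2.3125 gives g = 10.4797, positive; keep [-2.3125, -1.75]

-2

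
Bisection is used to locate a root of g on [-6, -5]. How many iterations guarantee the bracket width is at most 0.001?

10

Width after n steps is 1/2^n. Need 2^n ≥ 1/0.001 = 1000.
2^9 = 512 < 1000 ≤ 2^10 = 1024, so n = 10.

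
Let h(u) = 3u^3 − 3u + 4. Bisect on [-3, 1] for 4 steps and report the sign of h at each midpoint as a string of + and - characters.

+--+

midpoint -1: h = 4 > 0 → [-3, -1]
midpoint -2: h = -14 < 0 → [-2, -1]
midpoint -1.5: h = -1.625 < 0 → [-1.5, -1]
midpoint -1.25: h = 1.8906 > 0 → [-1.5, -1.25]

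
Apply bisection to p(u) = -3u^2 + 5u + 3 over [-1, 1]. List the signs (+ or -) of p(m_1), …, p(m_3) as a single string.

+-+

u = 0 gives p = 3, positive; keep [-1, 0]
u = -0.5 gives p = -0.25, negative; keep [-0.5, 0]
u = -0.25 gives p = 1.5625, positive; keep [-0.5, -0.25]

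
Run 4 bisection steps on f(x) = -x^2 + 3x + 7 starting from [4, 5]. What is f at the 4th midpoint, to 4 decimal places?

-0.1289

midpoint 4.5: f = 0.25 > 0 → [4.5, 5]
midpoint 4.75: f = -1.3125 < 0 → [4.5, 4.75]
midpoint 4.625: f = -0.515625 < 0 → [4.5, 4.625]
midpoint 4.5625: f = -0.1289 < 0 → [4.5, 4.5625]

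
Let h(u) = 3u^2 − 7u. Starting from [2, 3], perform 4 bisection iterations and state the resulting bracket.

[2.3125, 2.375]

midpoint 2.5: h = 1.25 > 0 → [2, 2.5]
midpoint 2.25: h = -0.5625 < 0 → [2.25, 2.5]
midpoint 2.375: h = 0.296875 > 0 → [2.25, 2.375]
midpoint 2.3125: h = -0.1445 < 0 → [2.3125, 2.375]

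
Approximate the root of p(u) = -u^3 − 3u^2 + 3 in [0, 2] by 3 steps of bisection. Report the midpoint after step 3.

0.75

m = 1, p(m) = -1 (−); new bracket [0, 1]
m = 0.5, p(m) = 2.125 (+); new bracket [0.5, 1]
m = 0.75, p(m) = 0.890625 (+); new bracket [0.75, 1]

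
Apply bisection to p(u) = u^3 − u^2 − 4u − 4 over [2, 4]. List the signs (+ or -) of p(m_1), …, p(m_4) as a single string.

+---

m = 3, p(m) = 2 (+); new bracket [2, 3]
m = 2.5, p(m) = -4.625 (−); new bracket [2.5, 3]
m = 2.75, p(m) = -1.765625 (−); new bracket [2.75, 3]
m = 2.875, p(m) = -0.002 (−); new bracket [2.875, 3]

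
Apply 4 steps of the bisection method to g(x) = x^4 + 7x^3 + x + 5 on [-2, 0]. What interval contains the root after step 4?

[-1, -0.875]

x = -1 gives g = -2, negative; keep [-1, 0]
x = -0.5 gives g = 3.6875, positive; keep [-1, -0.5]
x = -0.75 gives g = 1.613281, positive; keep [-1, -0.75]
x = -0.875 gives g = 0.0217, positive; keep [-1, -0.875]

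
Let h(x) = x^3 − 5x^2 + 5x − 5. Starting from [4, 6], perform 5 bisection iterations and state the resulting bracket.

midpoint 5: h = 20 > 0 → [4, 5]
midpoint 4.5: h = 7.375 > 0 → [4, 4.5]
midpoint 4.25: h = 2.703125 > 0 → [4, 4.25]
midpoint 4.125: h = 0.7363 > 0 → [4, 4.125]
midpoint 4.0625: h = -0.1599 < 0 → [4.0625, 4.125]

[4.0625, 4.125]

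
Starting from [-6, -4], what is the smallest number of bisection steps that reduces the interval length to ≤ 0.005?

9

Width after n steps is 2/2^n. Need 2^n ≥ 2/0.005 = 400.
2^8 = 256 < 400 ≤ 2^9 = 512, so n = 9.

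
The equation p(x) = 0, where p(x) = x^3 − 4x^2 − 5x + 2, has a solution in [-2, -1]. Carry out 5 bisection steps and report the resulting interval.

[-1.28125, -1.25]

m = -1.5, p(m) = -2.875 (−); new bracket [-1.5, -1]
m = -1.25, p(m) = 0.046875 (+); new bracket [-1.5, -1.25]
m = -1.375, p(m) = -1.287109 (−); new bracket [-1.375, -1.25]
m = -1.3125, p(m) = -0.5891 (−); new bracket [-1.3125, -1.25]
m = -1.28125, p(m) = -0.2635 (−); new bracket [-1.28125, -1.25]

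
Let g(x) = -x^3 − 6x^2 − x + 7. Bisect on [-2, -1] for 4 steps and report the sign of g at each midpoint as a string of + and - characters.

-+-+

g(-1.5) = -1.625 < 0, so the root lies in [-1.5, -1]
g(-1.25) = 0.828125 > 0, so the root lies in [-1.5, -1.25]
g(-1.375) = -0.369141 < 0, so the root lies in [-1.375, -1.25]
g(-1.3125) = 0.2375 > 0, so the root lies in [-1.375, -1.3125]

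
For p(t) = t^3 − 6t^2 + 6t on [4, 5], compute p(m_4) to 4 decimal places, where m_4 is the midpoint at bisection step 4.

-0.7141

m = 4.5, p(m) = -3.375 (−); new bracket [4.5, 5]
m = 4.75, p(m) = 0.296875 (+); new bracket [4.5, 4.75]
m = 4.625, p(m) = -1.662109 (−); new bracket [4.625, 4.75]
m = 4.6875, p(m) = -0.7141 (−); new bracket [4.6875, 4.75]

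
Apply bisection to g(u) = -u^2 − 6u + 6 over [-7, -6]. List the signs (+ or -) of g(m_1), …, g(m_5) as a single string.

g(-6.5) = 2.75 > 0, so the root lies in [-7, -6.5]
g(-6.75) = 0.9375 > 0, so the root lies in [-7, -6.75]
g(-6.875) = -0.015625 < 0, so the root lies in [-6.875, -6.75]
g(-6.8125) = 0.4648 > 0, so the root lies in [-6.875, -6.8125]
g(-6.84375) = 0.2256 > 0, so the root lies in [-6.875, -6.84375]

++-++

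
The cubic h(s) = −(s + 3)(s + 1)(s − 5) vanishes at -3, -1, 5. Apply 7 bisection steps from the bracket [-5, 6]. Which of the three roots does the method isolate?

s = 0.5 gives h = 23.625, positive; keep [0.5, 6]
s = 3.25 gives h = 46.484375, positive; keep [3.25, 6]
s = 4.625 gives h = 16.083984, positive; keep [4.625, 6]
s = 5.3125 gives h = -16.3977, negative; keep [4.625, 5.3125]
s = 4.96875 gives h = 1.4864, positive; keep [4.96875, 5.3125]
s = 5.140625 gives h = -7.0296, negative; keep [4.96875, 5.140625]
s = 5.0546875 gives h = -2.667, negative; keep [4.96875, 5.0546875]

5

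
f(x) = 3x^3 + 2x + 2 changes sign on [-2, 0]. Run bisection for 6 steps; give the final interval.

midpoint -1: f = -3 < 0 → [-1, 0]
midpoint -0.5: f = 0.625 > 0 → [-1, -0.5]
midpoint -0.75: f = -0.765625 < 0 → [-0.75, -0.5]
midpoint -0.625: f = 0.0176 > 0 → [-0.75, -0.625]
midpoint -0.6875: f = -0.3499 < 0 → [-0.6875, -0.625]
midpoint -0.65625: f = -0.1604 < 0 → [-0.65625, -0.625]

[-0.65625, -0.625]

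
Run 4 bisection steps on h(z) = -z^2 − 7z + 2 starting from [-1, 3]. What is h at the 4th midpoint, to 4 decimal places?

z = 1 gives h = -6, negative; keep [-1, 1]
z = 0 gives h = 2, positive; keep [0, 1]
z = 0.5 gives h = -1.75, negative; keep [0, 0.5]
z = 0.25 gives h = 0.1875, positive; keep [0.25, 0.5]

0.1875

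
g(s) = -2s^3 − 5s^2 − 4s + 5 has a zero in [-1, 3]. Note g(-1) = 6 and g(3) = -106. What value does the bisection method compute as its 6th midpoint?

midpoint 1: g = -6 < 0 → [-1, 1]
midpoint 0: g = 5 > 0 → [0, 1]
midpoint 0.5: g = 1.5 > 0 → [0.5, 1]
midpoint 0.75: g = -1.6562 < 0 → [0.5, 0.75]
midpoint 0.625: g = 0.0586 > 0 → [0.625, 0.75]
midpoint 0.6875: g = -0.7632 < 0 → [0.625, 0.6875]

0.6875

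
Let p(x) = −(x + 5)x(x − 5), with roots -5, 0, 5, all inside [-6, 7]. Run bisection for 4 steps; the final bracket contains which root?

5

x = 0.5 gives p = 12.375, positive; keep [0.5, 7]
x = 3.75 gives p = 41.015625, positive; keep [3.75, 7]
x = 5.375 gives p = -20.912109, negative; keep [3.75, 5.375]
x = 4.5625 gives p = 19.0876, positive; keep [4.5625, 5.375]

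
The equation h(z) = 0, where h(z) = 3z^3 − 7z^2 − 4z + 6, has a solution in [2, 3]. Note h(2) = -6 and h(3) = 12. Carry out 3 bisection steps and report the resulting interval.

[2.5, 2.625]

z = 2.5 gives h = -0.875, negative; keep [2.5, 3]
z = 2.75 gives h = 4.453125, positive; keep [2.5, 2.75]
z = 2.625 gives h = 1.529297, positive; keep [2.5, 2.625]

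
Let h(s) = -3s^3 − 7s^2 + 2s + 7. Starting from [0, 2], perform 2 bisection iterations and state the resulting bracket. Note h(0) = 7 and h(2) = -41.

[0.5, 1]

h(1) = -1 < 0, so the root lies in [0, 1]
h(0.5) = 5.875 > 0, so the root lies in [0.5, 1]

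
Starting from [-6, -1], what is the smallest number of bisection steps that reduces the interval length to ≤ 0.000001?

Width after n steps is 5/2^n. Need 2^n ≥ 5/0.000001 = 5000000.
2^22 = 4194304 < 5000000 ≤ 2^23 = 8388608, so n = 23.

23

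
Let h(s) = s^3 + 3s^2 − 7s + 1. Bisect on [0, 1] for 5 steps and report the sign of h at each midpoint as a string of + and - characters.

midpoint 0.5: h = -1.625 < 0 → [0, 0.5]
midpoint 0.25: h = -0.546875 < 0 → [0, 0.25]
midpoint 0.125: h = 0.173828 > 0 → [0.125, 0.25]
midpoint 0.1875: h = -0.2004 < 0 → [0.125, 0.1875]
midpoint 0.15625: h = -0.0167 < 0 → [0.125, 0.15625]

--+--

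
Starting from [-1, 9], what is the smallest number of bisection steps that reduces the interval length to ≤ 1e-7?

Width after n steps is 10/2^n. Need 2^n ≥ 10/1e-7 = 100000000.
2^26 = 67108864 < 100000000 ≤ 2^27 = 134217728, so n = 27.

27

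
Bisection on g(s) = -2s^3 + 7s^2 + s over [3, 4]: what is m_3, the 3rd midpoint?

3.625

g(3.5) = 3.5 > 0, so the root lies in [3.5, 4]
g(3.75) = -3.28125 < 0, so the root lies in [3.5, 3.75]
g(3.625) = 0.339844 > 0, so the root lies in [3.625, 3.75]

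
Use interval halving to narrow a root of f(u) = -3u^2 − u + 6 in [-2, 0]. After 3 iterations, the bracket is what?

f(-1) = 4 > 0, so the root lies in [-2, -1]
f(-1.5) = 0.75 > 0, so the root lies in [-2, -1.5]
f(-1.75) = -1.4375 < 0, so the root lies in [-1.75, -1.5]

[-1.75, -1.5]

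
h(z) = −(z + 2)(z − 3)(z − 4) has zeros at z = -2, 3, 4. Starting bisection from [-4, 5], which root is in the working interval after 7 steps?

-2

m = 0.5, h(m) = -21.875 (−); new bracket [-4, 0.5]
m = -1.75, h(m) = -6.828125 (−); new bracket [-4, -1.75]
m = -2.875, h(m) = 35.341797 (+); new bracket [-2.875, -1.75]
m = -2.3125, h(m) = 10.4797 (+); new bracket [-2.3125, -1.75]
m = -2.03125, h(m) = 0.9483 (+); new bracket [-2.03125, -1.75]
m = -1.890625, h(m) = -3.151 (−); new bracket [-2.03125, -1.890625]
m = -1.9609375, h(m) = -1.1551 (−); new bracket [-2.03125, -1.9609375]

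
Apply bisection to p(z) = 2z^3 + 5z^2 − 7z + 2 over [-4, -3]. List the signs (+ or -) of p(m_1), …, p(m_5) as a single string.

midpoint -3.5: p = 2 > 0 → [-4, -3.5]
midpoint -3.75: p = -6.90625 < 0 → [-3.75, -3.5]
midpoint -3.625: p = -2.191406 < 0 → [-3.625, -3.5]
midpoint -3.5625: p = -0.0317 < 0 → [-3.5625, -3.5]
midpoint -3.53125: p = 0.9999 > 0 → [-3.5625, -3.53125]

+---+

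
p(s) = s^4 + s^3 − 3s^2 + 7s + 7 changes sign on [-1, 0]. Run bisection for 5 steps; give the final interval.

m = -0.5, p(m) = 2.6875 (+); new bracket [-1, -0.5]
m = -0.75, p(m) = -0.042969 (−); new bracket [-0.75, -0.5]
m = -0.625, p(m) = 1.361572 (+); new bracket [-0.75, -0.625]
m = -0.6875, p(m) = 0.668 (+); new bracket [-0.75, -0.6875]
m = -0.71875, p(m) = 0.3145 (+); new bracket [-0.75, -0.71875]

[-0.75, -0.71875]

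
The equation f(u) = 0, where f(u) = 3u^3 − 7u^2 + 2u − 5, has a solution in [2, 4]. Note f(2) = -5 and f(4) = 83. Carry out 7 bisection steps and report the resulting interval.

u = 3 gives f = 19, positive; keep [2, 3]
u = 2.5 gives f = 3.125, positive; keep [2, 2.5]
u = 2.25 gives f = -1.765625, negative; keep [2.25, 2.5]
u = 2.375 gives f = 0.4551, positive; keep [2.25, 2.375]
u = 2.3125 gives f = -0.7092, negative; keep [2.3125, 2.375]
u = 2.34375 gives f = -0.1408, negative; keep [2.34375, 2.375]
u = 2.359375 gives f = 0.1536, positive; keep [2.34375, 2.359375]

[2.34375, 2.359375]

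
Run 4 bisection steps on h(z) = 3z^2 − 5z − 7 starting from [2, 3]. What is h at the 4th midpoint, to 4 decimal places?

z = 2.5 gives h = -0.75, negative; keep [2.5, 3]
z = 2.75 gives h = 1.9375, positive; keep [2.5, 2.75]
z = 2.625 gives h = 0.546875, positive; keep [2.5, 2.625]
z = 2.5625 gives h = -0.1133, negative; keep [2.5625, 2.625]

-0.1133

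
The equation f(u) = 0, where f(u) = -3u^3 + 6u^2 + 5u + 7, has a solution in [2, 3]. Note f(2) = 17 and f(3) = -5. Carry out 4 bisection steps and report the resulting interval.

[2.8125, 2.875]

midpoint 2.5: f = 10.125 > 0 → [2.5, 3]
midpoint 2.75: f = 3.734375 > 0 → [2.75, 3]
midpoint 2.875: f = -0.322266 < 0 → [2.75, 2.875]
midpoint 2.8125: f = 1.7815 > 0 → [2.8125, 2.875]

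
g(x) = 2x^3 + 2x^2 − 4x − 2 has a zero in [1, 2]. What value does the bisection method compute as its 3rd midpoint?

m = 1.5, g(m) = 3.25 (+); new bracket [1, 1.5]
m = 1.25, g(m) = 0.03125 (+); new bracket [1, 1.25]
m = 1.125, g(m) = -1.121094 (−); new bracket [1.125, 1.25]

1.125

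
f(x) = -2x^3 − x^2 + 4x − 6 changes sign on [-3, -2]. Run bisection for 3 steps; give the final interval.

[-2.125, -2]

f(-2.5) = 9 > 0, so the root lies in [-2.5, -2]
f(-2.25) = 2.71875 > 0, so the root lies in [-2.25, -2]
f(-2.125) = 0.175781 > 0, so the root lies in [-2.125, -2]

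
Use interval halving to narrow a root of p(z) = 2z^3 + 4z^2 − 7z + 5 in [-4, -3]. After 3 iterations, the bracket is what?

midpoint -3.5: p = -7.25 < 0 → [-3.5, -3]
midpoint -3.25: p = 1.34375 > 0 → [-3.5, -3.25]
midpoint -3.375: p = -2.699219 < 0 → [-3.375, -3.25]

[-3.375, -3.25]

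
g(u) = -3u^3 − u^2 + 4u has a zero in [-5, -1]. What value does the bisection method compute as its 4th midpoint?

g(-3) = 60 > 0, so the root lies in [-3, -1]
g(-2) = 12 > 0, so the root lies in [-2, -1]
g(-1.5) = 1.875 > 0, so the root lies in [-1.5, -1]
g(-1.25) = -0.7031 < 0, so the root lies in [-1.5, -1.25]

-1.25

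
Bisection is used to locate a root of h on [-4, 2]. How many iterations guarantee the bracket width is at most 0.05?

7

Width after n steps is 6/2^n. Need 2^n ≥ 6/0.05 = 120.
2^6 = 64 < 120 ≤ 2^7 = 128, so n = 7.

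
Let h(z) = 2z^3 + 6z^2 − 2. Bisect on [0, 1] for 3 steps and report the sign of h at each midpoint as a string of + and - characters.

-++

midpoint 0.5: h = -0.25 < 0 → [0.5, 1]
midpoint 0.75: h = 2.21875 > 0 → [0.5, 0.75]
midpoint 0.625: h = 0.832031 > 0 → [0.5, 0.625]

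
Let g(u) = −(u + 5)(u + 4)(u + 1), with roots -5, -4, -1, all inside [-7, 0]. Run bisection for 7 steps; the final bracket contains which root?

u = -3.5 gives g = 1.875, positive; keep [-3.5, 0]
u = -1.75 gives g = 5.484375, positive; keep [-1.75, 0]
u = -0.875 gives g = -1.611328, negative; keep [-1.75, -0.875]
u = -1.3125 gives g = 3.0969, positive; keep [-1.3125, -0.875]
u = -1.09375 gives g = 1.0643, positive; keep [-1.09375, -0.875]
u = -0.984375 gives g = -0.1892, negative; keep [-1.09375, -0.984375]
u = -1.0390625 gives g = 0.4581, positive; keep [-1.0390625, -0.984375]

-1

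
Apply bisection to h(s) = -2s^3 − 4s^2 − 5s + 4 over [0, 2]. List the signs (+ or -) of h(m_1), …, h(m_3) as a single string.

-+-

midpoint 1: h = -7 < 0 → [0, 1]
midpoint 0.5: h = 0.25 > 0 → [0.5, 1]
midpoint 0.75: h = -2.84375 < 0 → [0.5, 0.75]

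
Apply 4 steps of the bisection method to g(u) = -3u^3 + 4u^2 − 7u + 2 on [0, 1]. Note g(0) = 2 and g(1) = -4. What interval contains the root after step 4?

[0.3125, 0.375]

g(0.5) = -0.875 < 0, so the root lies in [0, 0.5]
g(0.25) = 0.453125 > 0, so the root lies in [0.25, 0.5]
g(0.375) = -0.220703 < 0, so the root lies in [0.25, 0.375]
g(0.3125) = 0.1116 > 0, so the root lies in [0.3125, 0.375]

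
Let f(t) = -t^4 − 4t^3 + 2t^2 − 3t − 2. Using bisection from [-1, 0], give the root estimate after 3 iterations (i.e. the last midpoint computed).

midpoint -0.5: f = 0.4375 > 0 → [-0.5, 0]
midpoint -0.25: f = -1.066406 < 0 → [-0.5, -0.25]
midpoint -0.375: f = -0.402588 < 0 → [-0.5, -0.375]

-0.375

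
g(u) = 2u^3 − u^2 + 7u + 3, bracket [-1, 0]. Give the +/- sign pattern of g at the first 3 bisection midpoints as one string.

-++

midpoint -0.5: g = -1 < 0 → [-0.5, 0]
midpoint -0.25: g = 1.15625 > 0 → [-0.5, -0.25]
midpoint -0.375: g = 0.128906 > 0 → [-0.5, -0.375]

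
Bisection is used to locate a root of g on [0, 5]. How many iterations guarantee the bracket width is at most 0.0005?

Width after n steps is 5/2^n. Need 2^n ≥ 5/0.0005 = 10000.
2^13 = 8192 < 10000 ≤ 2^14 = 16384, so n = 14.

14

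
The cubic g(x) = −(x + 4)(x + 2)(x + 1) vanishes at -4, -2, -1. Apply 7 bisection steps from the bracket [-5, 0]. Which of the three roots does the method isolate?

g(-2.5) = -1.125 < 0, so the root lies in [-5, -2.5]
g(-3.75) = -1.203125 < 0, so the root lies in [-5, -3.75]
g(-4.375) = 3.005859 > 0, so the root lies in [-4.375, -3.75]
g(-4.0625) = 0.3948 > 0, so the root lies in [-4.0625, -3.75]
g(-3.90625) = -0.5194 < 0, so the root lies in [-4.0625, -3.90625]
g(-3.984375) = -0.0925 < 0, so the root lies in [-4.0625, -3.984375]
g(-4.0234375) = 0.1434 > 0, so the root lies in [-4.0234375, -3.984375]

-4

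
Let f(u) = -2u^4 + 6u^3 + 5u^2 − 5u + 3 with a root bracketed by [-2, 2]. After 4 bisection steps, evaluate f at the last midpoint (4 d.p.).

0.4609

midpoint 0: f = 3 > 0 → [-2, 0]
midpoint -1: f = 5 > 0 → [-2, -1]
midpoint -1.5: f = -8.625 < 0 → [-1.5, -1]
midpoint -1.25: f = 0.4609 > 0 → [-1.5, -1.25]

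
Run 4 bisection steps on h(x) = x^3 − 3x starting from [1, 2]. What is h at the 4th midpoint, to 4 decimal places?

h(1.5) = -1.125 < 0, so the root lies in [1.5, 2]
h(1.75) = 0.109375 > 0, so the root lies in [1.5, 1.75]
h(1.625) = -0.583984 < 0, so the root lies in [1.625, 1.75]
h(1.6875) = -0.2571 < 0, so the root lies in [1.6875, 1.75]

-0.2571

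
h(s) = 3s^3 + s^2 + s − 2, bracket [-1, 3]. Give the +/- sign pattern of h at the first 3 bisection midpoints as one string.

s = 1 gives h = 3, positive; keep [-1, 1]
s = 0 gives h = -2, negative; keep [0, 1]
s = 0.5 gives h = -0.875, negative; keep [0.5, 1]

+--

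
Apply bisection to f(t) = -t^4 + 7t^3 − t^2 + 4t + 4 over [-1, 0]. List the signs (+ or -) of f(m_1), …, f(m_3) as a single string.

+--

midpoint -0.5: f = 0.8125 > 0 → [-1, -0.5]
midpoint -0.75: f = -2.832031 < 0 → [-0.75, -0.5]
midpoint -0.625: f = -0.752197 < 0 → [-0.625, -0.5]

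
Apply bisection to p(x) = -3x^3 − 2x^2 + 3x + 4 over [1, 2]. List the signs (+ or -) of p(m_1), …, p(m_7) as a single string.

x = 1.5 gives p = -6.125, negative; keep [1, 1.5]
x = 1.25 gives p = -1.234375, negative; keep [1, 1.25]
x = 1.125 gives p = 0.572266, positive; keep [1.125, 1.25]
x = 1.1875 gives p = -0.2815, negative; keep [1.125, 1.1875]
x = 1.15625 gives p = 0.1575, positive; keep [1.15625, 1.1875]
x = 1.171875 gives p = -0.0589, negative; keep [1.15625, 1.171875]
x = 1.1640625 gives p = 0.05, positive; keep [1.1640625, 1.171875]

--+-+-+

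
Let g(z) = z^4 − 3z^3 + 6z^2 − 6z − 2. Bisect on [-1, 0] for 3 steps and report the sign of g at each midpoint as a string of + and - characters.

m = -0.5, g(m) = 2.9375 (+); new bracket [-0.5, 0]
m = -0.25, g(m) = -0.074219 (−); new bracket [-0.5, -0.25]
m = -0.375, g(m) = 1.271729 (+); new bracket [-0.375, -0.25]

+-+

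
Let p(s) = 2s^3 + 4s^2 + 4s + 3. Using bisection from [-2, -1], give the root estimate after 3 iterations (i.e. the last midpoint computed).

-1.375

m = -1.5, p(m) = -0.75 (−); new bracket [-1.5, -1]
m = -1.25, p(m) = 0.34375 (+); new bracket [-1.5, -1.25]
m = -1.375, p(m) = -0.136719 (−); new bracket [-1.375, -1.25]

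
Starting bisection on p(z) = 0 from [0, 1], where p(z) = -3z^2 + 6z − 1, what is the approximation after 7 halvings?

z = 0.5 gives p = 1.25, positive; keep [0, 0.5]
z = 0.25 gives p = 0.3125, positive; keep [0, 0.25]
z = 0.125 gives p = -0.296875, negative; keep [0.125, 0.25]
z = 0.1875 gives p = 0.0195, positive; keep [0.125, 0.1875]
z = 0.15625 gives p = -0.1357, negative; keep [0.15625, 0.1875]
z = 0.171875 gives p = -0.0574, negative; keep [0.171875, 0.1875]
z = 0.1796875 gives p = -0.0187, negative; keep [0.1796875, 0.1875]

0.1796875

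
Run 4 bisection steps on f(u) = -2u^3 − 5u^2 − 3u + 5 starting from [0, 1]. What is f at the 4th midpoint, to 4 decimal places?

f(0.5) = 2 > 0, so the root lies in [0.5, 1]
f(0.75) = -0.90625 < 0, so the root lies in [0.5, 0.75]
f(0.625) = 0.683594 > 0, so the root lies in [0.625, 0.75]
f(0.6875) = -0.0757 < 0, so the root lies in [0.625, 0.6875]

-0.0757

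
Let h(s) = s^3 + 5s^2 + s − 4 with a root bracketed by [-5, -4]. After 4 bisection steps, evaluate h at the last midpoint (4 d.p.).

s = -4.5 gives h = 1.625, positive; keep [-5, -4.5]
s = -4.75 gives h = -3.109375, negative; keep [-4.75, -4.5]
s = -4.625 gives h = -0.603516, negative; keep [-4.625, -4.5]
s = -4.5625 gives h = 0.5447, positive; keep [-4.625, -4.5625]

0.5447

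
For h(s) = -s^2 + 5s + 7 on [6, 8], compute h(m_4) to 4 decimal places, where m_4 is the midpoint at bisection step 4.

0.1094

h(7) = -7 < 0, so the root lies in [6, 7]
h(6.5) = -2.75 < 0, so the root lies in [6, 6.5]
h(6.25) = -0.8125 < 0, so the root lies in [6, 6.25]
h(6.125) = 0.1094 > 0, so the root lies in [6.125, 6.25]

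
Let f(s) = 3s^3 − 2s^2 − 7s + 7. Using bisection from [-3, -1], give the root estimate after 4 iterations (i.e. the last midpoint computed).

-1.625

f(-2) = -11 < 0, so the root lies in [-2, -1]
f(-1.5) = 2.875 > 0, so the root lies in [-2, -1.5]
f(-1.75) = -2.953125 < 0, so the root lies in [-1.75, -1.5]
f(-1.625) = 0.2207 > 0, so the root lies in [-1.75, -1.625]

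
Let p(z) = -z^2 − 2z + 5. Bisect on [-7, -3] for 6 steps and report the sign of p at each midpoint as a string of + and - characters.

---+++

z = -5 gives p = -10, negative; keep [-5, -3]
z = -4 gives p = -3, negative; keep [-4, -3]
z = -3.5 gives p = -0.25, negative; keep [-3.5, -3]
z = -3.25 gives p = 0.9375, positive; keep [-3.5, -3.25]
z = -3.375 gives p = 0.3594, positive; keep [-3.5, -3.375]
z = -3.4375 gives p = 0.0586, positive; keep [-3.5, -3.4375]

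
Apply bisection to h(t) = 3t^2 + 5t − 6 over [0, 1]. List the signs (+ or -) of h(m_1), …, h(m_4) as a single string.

t = 0.5 gives h = -2.75, negative; keep [0.5, 1]
t = 0.75 gives h = -0.5625, negative; keep [0.75, 1]
t = 0.875 gives h = 0.671875, positive; keep [0.75, 0.875]
t = 0.8125 gives h = 0.043, positive; keep [0.75, 0.8125]

--++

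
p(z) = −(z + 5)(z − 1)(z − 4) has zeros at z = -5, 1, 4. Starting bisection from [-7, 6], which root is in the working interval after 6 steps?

m = -0.5, p(m) = -30.375 (−); new bracket [-7, -0.5]
m = -3.75, p(m) = -46.015625 (−); new bracket [-7, -3.75]
m = -5.375, p(m) = 22.412109 (+); new bracket [-5.375, -3.75]
m = -4.5625, p(m) = -20.8376 (−); new bracket [-5.375, -4.5625]
m = -4.96875, p(m) = -1.6729 (−); new bracket [-5.375, -4.96875]
m = -5.171875, p(m) = 9.7294 (+); new bracket [-5.171875, -4.96875]

-5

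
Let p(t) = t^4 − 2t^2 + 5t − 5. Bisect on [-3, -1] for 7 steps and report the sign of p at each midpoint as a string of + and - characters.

t = -2 gives p = -7, negative; keep [-3, -2]
t = -2.5 gives p = 9.0625, positive; keep [-2.5, -2]
t = -2.25 gives p = -0.746094, negative; keep [-2.5, -2.25]
t = -2.375 gives p = 3.6604, positive; keep [-2.375, -2.25]
t = -2.3125 gives p = 1.3396, positive; keep [-2.3125, -2.25]
t = -2.28125 gives p = 0.2682, positive; keep [-2.28125, -2.25]
t = -2.265625 gives p = -0.246, negative; keep [-2.28125, -2.265625]

-+-+++-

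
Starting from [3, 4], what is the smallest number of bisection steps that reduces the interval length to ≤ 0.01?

Width after n steps is 1/2^n. Need 2^n ≥ 1/0.01 = 100.
2^6 = 64 < 100 ≤ 2^7 = 128, so n = 7.

7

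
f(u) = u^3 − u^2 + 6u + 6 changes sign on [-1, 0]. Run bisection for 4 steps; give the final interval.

[-0.8125, -0.75]

u = -0.5 gives f = 2.625, positive; keep [-1, -0.5]
u = -0.75 gives f = 0.515625, positive; keep [-1, -0.75]
u = -0.875 gives f = -0.685547, negative; keep [-0.875, -0.75]
u = -0.8125 gives f = -0.0715, negative; keep [-0.8125, -0.75]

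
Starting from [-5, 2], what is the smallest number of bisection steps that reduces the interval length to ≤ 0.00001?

20

Width after n steps is 7/2^n. Need 2^n ≥ 7/0.00001 = 700000.
2^19 = 524288 < 700000 ≤ 2^20 = 1048576, so n = 20.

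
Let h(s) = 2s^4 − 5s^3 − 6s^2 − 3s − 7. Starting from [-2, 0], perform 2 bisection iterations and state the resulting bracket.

[-1.5, -1]

s = -1 gives h = -3, negative; keep [-2, -1]
s = -1.5 gives h = 11, positive; keep [-1.5, -1]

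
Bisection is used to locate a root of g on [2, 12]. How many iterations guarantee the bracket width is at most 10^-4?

Width after n steps is 10/2^n. Need 2^n ≥ 10/10^-4 = 100000.
2^16 = 65536 < 100000 ≤ 2^17 = 131072, so n = 17.

17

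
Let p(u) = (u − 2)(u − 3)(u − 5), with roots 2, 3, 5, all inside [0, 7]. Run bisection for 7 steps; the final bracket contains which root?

m = 3.5, p(m) = -1.125 (−); new bracket [3.5, 7]
m = 5.25, p(m) = 1.828125 (+); new bracket [3.5, 5.25]
m = 4.375, p(m) = -2.041016 (−); new bracket [4.375, 5.25]
m = 4.8125, p(m) = -0.9558 (−); new bracket [4.8125, 5.25]
m = 5.03125, p(m) = 0.1924 (+); new bracket [4.8125, 5.03125]
m = 4.921875, p(m) = -0.4387 (−); new bracket [4.921875, 5.03125]
m = 4.9765625, p(m) = -0.1379 (−); new bracket [4.9765625, 5.03125]

5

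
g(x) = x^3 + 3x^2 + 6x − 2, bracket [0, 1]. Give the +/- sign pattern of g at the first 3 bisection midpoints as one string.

x = 0.5 gives g = 1.875, positive; keep [0, 0.5]
x = 0.25 gives g = -0.296875, negative; keep [0.25, 0.5]
x = 0.375 gives g = 0.724609, positive; keep [0.25, 0.375]

+-+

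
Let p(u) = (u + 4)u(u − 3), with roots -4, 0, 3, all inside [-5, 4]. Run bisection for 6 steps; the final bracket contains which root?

-4

u = -0.5 gives p = 6.125, positive; keep [-5, -0.5]
u = -2.75 gives p = 19.765625, positive; keep [-5, -2.75]
u = -3.875 gives p = 3.330078, positive; keep [-5, -3.875]
u = -4.4375 gives p = -14.4392, negative; keep [-4.4375, -3.875]
u = -4.15625 gives p = -4.6474, negative; keep [-4.15625, -3.875]
u = -4.015625 gives p = -0.4402, negative; keep [-4.015625, -3.875]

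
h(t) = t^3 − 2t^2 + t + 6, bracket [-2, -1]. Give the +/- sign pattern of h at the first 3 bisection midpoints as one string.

--+

m = -1.5, h(m) = -3.375 (−); new bracket [-1.5, -1]
m = -1.25, h(m) = -0.328125 (−); new bracket [-1.25, -1]
m = -1.125, h(m) = 0.919922 (+); new bracket [-1.25, -1.125]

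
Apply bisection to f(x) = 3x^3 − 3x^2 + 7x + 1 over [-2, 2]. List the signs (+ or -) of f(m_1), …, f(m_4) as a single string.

+---

f(0) = 1 > 0, so the root lies in [-2, 0]
f(-1) = -12 < 0, so the root lies in [-1, 0]
f(-0.5) = -3.625 < 0, so the root lies in [-0.5, 0]
f(-0.25) = -0.9844 < 0, so the root lies in [-0.25, 0]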